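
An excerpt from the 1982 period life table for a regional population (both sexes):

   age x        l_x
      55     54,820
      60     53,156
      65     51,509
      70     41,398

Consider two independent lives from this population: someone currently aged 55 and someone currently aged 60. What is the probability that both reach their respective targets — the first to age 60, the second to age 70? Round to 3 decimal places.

p₁ = l_60/l_55 = 53,156/54,820 = 0.969646; p₂ = l_70/l_60 = 41,398/53,156 = 0.778802.
P(both) = p₁ × p₂ = 0.969646 × 0.778802 = 0.755162.

0.755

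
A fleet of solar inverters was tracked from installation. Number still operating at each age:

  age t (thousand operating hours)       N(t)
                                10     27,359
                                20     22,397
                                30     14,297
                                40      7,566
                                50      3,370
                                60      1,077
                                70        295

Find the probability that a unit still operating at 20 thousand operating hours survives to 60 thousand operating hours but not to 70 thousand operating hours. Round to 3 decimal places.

0.035

This is the probability of reaching 60 but not 70, conditional on being operational at 20: (N(60) − N(70)) / N(20).
= (1,077 − 295) / 22,397 = 782 / 22,397 = 0.034915.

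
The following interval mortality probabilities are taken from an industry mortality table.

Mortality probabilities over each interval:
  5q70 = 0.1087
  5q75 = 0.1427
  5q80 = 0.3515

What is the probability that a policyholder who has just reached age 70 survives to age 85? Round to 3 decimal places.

0.496

The overall survival probability is (1 − 0.1087) × (1 − 0.1427) × (1 − 0.3515).
= 0.8913 × 0.8573 × 0.6485 = 0.495526.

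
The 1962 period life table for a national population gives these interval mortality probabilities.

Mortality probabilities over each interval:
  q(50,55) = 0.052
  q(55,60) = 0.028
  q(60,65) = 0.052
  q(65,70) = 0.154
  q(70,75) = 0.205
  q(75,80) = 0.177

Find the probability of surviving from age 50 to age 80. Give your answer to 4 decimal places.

0.4835

Chaining the interval survival probabilities: (1 − 0.052) × (1 − 0.028) × (1 − 0.052) × (1 − 0.154) × (1 − 0.205) × (1 − 0.177).
= 0.948 × 0.972 × 0.948 × 0.846 × 0.795 × 0.823 = 0.483526.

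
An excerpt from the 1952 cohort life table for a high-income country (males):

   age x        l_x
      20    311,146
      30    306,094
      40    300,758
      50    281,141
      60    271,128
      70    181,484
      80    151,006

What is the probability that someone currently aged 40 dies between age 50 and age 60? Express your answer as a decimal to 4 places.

We want 10|10q40 = (l_50 − l_60)/l_40.
This is the probability of reaching 50 but not 60, conditional on being alive at 40: (l_50 − l_60) / l_40.
= (281,141 − 271,128) / 300,758 = 10,013 / 300,758 = 0.033293.

0.0333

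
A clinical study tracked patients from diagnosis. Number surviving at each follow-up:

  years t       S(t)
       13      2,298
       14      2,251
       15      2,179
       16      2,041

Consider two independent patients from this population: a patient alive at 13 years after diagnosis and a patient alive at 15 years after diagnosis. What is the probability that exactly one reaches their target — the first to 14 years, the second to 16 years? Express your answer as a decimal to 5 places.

0.08119

p₁ = S(14)/S(13) = 2,251/2,298 = 0.979547; p₂ = S(16)/S(15) = 2,041/2,179 = 0.936668.
P(exactly one) = p₁(1−p₂) + (1−p₁)p₂ = 0.062037 + 0.019158 = 0.081194.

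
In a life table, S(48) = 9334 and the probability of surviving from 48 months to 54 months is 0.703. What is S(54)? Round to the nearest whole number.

S(54) = S(48) × p = 9334 × 0.703 = 6562.

6562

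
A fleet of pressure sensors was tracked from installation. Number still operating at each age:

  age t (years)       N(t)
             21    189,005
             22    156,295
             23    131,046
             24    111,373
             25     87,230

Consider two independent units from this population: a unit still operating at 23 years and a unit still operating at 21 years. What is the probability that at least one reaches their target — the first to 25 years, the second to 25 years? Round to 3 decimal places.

0.820

p₁ = N(25)/N(23) = 87,230/131,046 = 0.665644; p₂ = N(25)/N(21) = 87,230/189,005 = 0.461522.
P(at least one) = 1 − (1−p₁)(1−p₂) = 1 − 0.334356 × 0.538478 = 0.819957.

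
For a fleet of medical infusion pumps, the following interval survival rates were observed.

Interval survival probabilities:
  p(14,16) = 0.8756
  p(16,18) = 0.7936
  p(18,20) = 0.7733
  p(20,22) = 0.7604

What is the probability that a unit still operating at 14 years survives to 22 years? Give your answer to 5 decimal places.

0.40860

P(survive 14→22) = 0.8756 × 0.7936 × 0.7733 × 0.7604.
= 0.408599.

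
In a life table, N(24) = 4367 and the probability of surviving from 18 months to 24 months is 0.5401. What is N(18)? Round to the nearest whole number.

8086

N(18) = N(24) / p = 4367 / 0.5401 = 8086.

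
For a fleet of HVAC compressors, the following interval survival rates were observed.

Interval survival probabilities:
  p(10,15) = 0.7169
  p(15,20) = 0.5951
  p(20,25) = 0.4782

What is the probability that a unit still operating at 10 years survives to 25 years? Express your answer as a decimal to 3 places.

Chaining the interval survival probabilities: 0.7169 × 0.5951 × 0.4782.
= 0.204013.

0.204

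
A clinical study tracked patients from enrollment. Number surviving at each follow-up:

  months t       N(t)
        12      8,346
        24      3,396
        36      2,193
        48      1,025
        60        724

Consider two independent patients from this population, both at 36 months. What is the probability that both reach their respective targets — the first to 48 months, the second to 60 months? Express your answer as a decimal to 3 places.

p₁ = N(48)/N(36) = 1,025/2,193 = 0.467396; p₂ = N(60)/N(36) = 724/2,193 = 0.330141.
P(both) = p₁ × p₂ = 0.467396 × 0.330141 = 0.154307.

0.154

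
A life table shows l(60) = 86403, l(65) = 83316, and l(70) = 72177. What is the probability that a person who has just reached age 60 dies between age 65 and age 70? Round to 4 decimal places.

This is the probability of reaching 65 but not 70, conditional on being alive at 60: (l(65) − l(70)) / l(60).
= (83316 − 72177) / 86403 = 11139 / 86403 = 0.128919.

0.1289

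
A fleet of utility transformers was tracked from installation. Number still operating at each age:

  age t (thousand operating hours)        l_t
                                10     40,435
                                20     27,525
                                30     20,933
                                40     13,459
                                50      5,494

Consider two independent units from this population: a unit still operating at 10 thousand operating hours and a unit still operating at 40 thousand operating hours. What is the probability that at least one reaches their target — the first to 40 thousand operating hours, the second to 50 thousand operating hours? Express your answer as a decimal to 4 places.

p₁ = l_40/l_10 = 13,459/40,435 = 0.332855; p₂ = l_50/l_40 = 5,494/13,459 = 0.408203.
P(at least one) = 1 − (1−p₁)(1−p₂) = 1 − 0.667145 × 0.591797 = 0.605186.

0.6052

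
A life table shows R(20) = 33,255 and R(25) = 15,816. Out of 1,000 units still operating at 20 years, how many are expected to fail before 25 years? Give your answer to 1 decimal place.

The relevant probability is 1 − 15,816/33,255 = 0.524402.
Expected number = 1,000 × 0.524402 = 524.4.

524.4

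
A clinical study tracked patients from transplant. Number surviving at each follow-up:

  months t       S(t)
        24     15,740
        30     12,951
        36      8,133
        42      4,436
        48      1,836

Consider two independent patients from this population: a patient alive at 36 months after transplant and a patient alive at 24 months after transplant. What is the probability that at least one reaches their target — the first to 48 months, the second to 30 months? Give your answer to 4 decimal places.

0.8628

p₁ = S(48)/S(36) = 1,836/8,133 = 0.225747; p₂ = S(30)/S(24) = 12,951/15,740 = 0.822808.
P(at least one) = 1 − (1−p₁)(1−p₂) = 1 − 0.774253 × 0.177192 = 0.862809.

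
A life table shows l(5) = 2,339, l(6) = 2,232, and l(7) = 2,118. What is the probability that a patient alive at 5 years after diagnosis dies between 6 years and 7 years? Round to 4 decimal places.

This is the probability of reaching 6 but not 7, conditional on being alive at 5: (l(6) − l(7)) / l(5).
= (2,232 − 2,118) / 2,339 = 114 / 2,339 = 0.048739.

0.0487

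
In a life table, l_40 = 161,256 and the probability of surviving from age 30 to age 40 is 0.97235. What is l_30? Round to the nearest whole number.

165842

l_30 = l_40 / p = 161,256 / 0.97235 = 165842.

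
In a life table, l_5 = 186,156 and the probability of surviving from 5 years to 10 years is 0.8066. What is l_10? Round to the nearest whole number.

150153

l_10 = l_5 × p = 186,156 × 0.8066 = 150153.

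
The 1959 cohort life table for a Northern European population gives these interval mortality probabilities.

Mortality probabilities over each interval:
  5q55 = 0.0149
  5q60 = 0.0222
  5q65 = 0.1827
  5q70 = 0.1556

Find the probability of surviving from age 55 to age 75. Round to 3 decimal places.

0.665

Survival from 55 to 75 is the product of surviving each interval: (1 − 0.0149) × (1 − 0.0222) × (1 − 0.1827) × (1 − 0.1556).
= 0.9851 × 0.9778 × 0.8173 × 0.8444 = 0.664753.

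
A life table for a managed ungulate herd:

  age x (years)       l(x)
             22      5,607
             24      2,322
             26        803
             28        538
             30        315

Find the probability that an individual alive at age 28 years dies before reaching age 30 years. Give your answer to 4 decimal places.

P(die before 30 | alive at 28) = 1 − l(30)/l(28) = 1 − 315/538 = (223)/538 = 0.414498.

0.4145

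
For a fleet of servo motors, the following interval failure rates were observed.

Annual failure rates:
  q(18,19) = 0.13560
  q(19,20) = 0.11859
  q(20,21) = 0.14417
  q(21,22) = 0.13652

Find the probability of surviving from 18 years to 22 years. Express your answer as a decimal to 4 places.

Survival from 18 to 22 is the product of surviving each interval: (1 − 0.13560) × (1 − 0.11859) × (1 − 0.14417) × (1 − 0.13652).
= 0.86440 × 0.88141 × 0.85583 × 0.86348 = 0.563031.

0.5630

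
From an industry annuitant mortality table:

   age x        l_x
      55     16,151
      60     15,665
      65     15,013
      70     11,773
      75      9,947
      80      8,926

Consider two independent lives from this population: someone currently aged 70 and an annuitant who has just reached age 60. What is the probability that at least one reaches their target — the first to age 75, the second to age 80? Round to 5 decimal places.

0.93328

p₁ = l_75/l_70 = 9,947/11,773 = 0.844899; p₂ = l_80/l_60 = 8,926/15,665 = 0.569805.
P(at least one) = 1 − (1−p₁)(1−p₂) = 1 − 0.155101 × 0.430195 = 0.933276.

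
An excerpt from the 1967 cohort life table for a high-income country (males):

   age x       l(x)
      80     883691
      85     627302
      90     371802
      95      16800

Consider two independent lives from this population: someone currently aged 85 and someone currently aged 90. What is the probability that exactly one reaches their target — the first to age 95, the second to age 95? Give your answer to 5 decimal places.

0.06955

p₁ = l(95)/l(85) = 16800/627302 = 0.026781; p₂ = l(95)/l(90) = 16800/371802 = 0.045185.
P(exactly one) = p₁(1−p₂) + (1−p₁)p₂ = 0.025571 + 0.043975 = 0.069546.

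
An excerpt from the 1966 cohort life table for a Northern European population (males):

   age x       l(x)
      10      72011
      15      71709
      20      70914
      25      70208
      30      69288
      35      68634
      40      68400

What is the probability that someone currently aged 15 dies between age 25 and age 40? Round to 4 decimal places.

0.0252

This is the probability of reaching 25 but not 40, conditional on being alive at 15: (l(25) − l(40)) / l(15).
= (70208 − 68400) / 71709 = 1808 / 71709 = 0.025213.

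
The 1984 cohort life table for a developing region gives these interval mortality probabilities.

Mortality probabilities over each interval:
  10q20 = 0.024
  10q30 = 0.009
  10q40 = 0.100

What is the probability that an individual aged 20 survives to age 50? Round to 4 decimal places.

0.8705

Survival from 20 to 50 is the product of surviving each interval: (1 − 0.024) × (1 − 0.009) × (1 − 0.100).
= 0.976 × 0.991 × 0.900 = 0.870494.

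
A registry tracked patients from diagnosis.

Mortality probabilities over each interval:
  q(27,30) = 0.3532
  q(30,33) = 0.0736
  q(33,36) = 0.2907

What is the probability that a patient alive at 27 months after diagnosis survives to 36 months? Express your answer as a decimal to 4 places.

The overall survival probability is (1 − 0.3532) × (1 − 0.0736) × (1 − 0.2907).
= 0.6468 × 0.9264 × 0.7093 = 0.425009.

0.4250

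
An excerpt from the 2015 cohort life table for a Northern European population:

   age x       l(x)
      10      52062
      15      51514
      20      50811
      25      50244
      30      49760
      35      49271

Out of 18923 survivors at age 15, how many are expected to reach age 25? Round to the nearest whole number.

The relevant probability is 50244/51514 = 0.975347.
Expected number = 18923 × 0.975347 = 18456.

18456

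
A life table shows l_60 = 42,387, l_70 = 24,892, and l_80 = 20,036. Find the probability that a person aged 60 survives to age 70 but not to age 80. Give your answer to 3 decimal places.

0.115

We want 10|10q60 = (l_70 − l_80)/l_60.
This is the probability of reaching 70 but not 80, conditional on being alive at 60: (l_70 − l_80) / l_60.
= (24,892 − 20,036) / 42,387 = 4,856 / 42,387 = 0.114563.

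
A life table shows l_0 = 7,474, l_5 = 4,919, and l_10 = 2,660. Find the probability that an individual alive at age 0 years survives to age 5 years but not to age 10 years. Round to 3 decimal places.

This is the probability of reaching 5 but not 10, conditional on being alive at 0: (l_5 − l_10) / l_0.
= (4,919 − 2,660) / 7,474 = 2,259 / 7,474 = 0.302248.

0.302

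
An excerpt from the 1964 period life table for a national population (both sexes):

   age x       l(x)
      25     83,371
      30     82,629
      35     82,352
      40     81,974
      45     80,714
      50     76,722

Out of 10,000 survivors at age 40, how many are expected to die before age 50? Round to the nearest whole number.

The relevant probability is 1 − 76,722/81,974 = 0.064069.
Expected number = 10,000 × 0.064069 = 641.

641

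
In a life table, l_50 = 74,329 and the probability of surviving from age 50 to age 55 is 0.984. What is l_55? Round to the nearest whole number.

73140

l_55 = l_50 × p = 74,329 × 0.984 = 73140.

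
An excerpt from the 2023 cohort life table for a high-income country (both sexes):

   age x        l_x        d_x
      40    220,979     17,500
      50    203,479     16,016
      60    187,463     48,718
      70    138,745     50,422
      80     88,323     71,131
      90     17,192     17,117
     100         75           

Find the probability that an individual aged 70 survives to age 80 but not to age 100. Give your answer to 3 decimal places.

We want 10|20q70 = (l_80 − l_100)/l_70.
This is the probability of reaching 80 but not 100, conditional on being alive at 70: (l_80 − l_100) / l_70.
= (88,323 − 75) / 138,745 = 88,248 / 138,745 = 0.636045.

0.636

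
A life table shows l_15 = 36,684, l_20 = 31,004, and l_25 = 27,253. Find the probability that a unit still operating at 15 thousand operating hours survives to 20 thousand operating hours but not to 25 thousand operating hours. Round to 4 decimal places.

0.1023

This is the probability of reaching 20 but not 25, conditional on being operational at 15: (l_20 − l_25) / l_15.
= (31,004 − 27,253) / 36,684 = 3,751 / 36,684 = 0.102252.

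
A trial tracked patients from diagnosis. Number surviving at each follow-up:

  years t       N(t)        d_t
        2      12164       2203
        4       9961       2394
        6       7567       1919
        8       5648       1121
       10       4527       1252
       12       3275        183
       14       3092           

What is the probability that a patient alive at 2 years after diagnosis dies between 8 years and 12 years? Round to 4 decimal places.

This is the probability of reaching 8 but not 12, conditional on being alive at 2: (N(8) − N(12)) / N(2).
= (5648 − 3275) / 12164 = 2373 / 12164 = 0.195084.

0.1951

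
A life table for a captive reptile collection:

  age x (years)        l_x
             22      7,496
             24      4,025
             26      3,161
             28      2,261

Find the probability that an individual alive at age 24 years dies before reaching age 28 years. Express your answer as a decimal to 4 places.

P(die before 28 | alive at 24) = 1 − l_28/l_24 = 1 − 2,261/4,025 = (1,764)/4,025 = 0.438261.

0.4383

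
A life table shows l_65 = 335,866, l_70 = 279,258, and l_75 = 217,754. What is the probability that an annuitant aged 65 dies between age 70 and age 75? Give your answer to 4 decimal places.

We want 5|5q65 = (l_70 − l_75)/l_65.
This is the probability of reaching 70 but not 75, conditional on being alive at 65: (l_70 − l_75) / l_65.
= (279,258 − 217,754) / 335,866 = 61,504 / 335,866 = 0.183121.

0.1831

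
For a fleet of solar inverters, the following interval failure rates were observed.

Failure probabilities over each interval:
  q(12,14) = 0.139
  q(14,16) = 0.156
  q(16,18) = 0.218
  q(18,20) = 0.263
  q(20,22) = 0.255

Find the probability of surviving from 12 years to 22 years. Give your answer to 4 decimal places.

0.3120

P(survive 12→22) = (1 − 0.139) × (1 − 0.156) × (1 − 0.218) × (1 − 0.263) × (1 − 0.255).
= 0.861 × 0.844 × 0.782 × 0.737 × 0.745 = 0.312015.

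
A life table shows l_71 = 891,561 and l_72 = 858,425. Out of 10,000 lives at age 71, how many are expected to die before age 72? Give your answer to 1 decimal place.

371.7

The relevant probability is 1 − 858,425/891,561 = 0.037166.
Expected number = 10,000 × 0.037166 = 371.7.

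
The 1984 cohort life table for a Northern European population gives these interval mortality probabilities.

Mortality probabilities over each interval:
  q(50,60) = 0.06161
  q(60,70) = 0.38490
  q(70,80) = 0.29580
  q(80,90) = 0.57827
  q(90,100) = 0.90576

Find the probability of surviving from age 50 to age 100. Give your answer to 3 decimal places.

0.016

Survival from 50 to 100 is the product of surviving each interval: (1 − 0.06161) × (1 − 0.38490) × (1 − 0.29580) × (1 − 0.57827) × (1 − 0.90576).
= 0.93839 × 0.61510 × 0.70420 × 0.42173 × 0.09424 = 0.016155.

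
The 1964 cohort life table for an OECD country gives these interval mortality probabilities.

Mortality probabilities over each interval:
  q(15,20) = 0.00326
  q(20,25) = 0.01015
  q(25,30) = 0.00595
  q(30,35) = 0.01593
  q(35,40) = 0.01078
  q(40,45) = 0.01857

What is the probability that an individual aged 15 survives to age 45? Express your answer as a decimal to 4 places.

0.9370

The overall survival probability is (1 − 0.00326) × (1 − 0.01015) × (1 − 0.00595) × (1 − 0.01593) × (1 − 0.01078) × (1 − 0.01857).
= 0.99674 × 0.98985 × 0.99405 × 0.98407 × 0.98922 × 0.98143 = 0.936996.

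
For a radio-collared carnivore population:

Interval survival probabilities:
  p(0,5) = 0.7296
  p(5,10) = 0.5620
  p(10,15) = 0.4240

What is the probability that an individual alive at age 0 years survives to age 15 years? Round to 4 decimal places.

0.1739

P(survive 0→15) = 0.7296 × 0.5620 × 0.4240.
= 0.173855.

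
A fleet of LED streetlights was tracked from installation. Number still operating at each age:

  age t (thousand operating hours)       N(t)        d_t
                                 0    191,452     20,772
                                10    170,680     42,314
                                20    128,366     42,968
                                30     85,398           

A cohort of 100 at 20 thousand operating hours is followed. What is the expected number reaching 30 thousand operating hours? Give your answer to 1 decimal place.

The relevant probability is 85,398/128,366 = 0.665270.
Expected number = 100 × 0.665270 = 66.5.

66.5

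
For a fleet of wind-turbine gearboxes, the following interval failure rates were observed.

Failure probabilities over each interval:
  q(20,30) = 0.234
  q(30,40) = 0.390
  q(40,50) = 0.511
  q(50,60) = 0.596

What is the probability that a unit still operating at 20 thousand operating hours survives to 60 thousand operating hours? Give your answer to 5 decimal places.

0.09231

Survival from 20 to 60 is the product of surviving each interval: (1 − 0.234) × (1 − 0.390) × (1 − 0.511) × (1 − 0.596).
= 0.766 × 0.610 × 0.489 × 0.404 = 0.092310.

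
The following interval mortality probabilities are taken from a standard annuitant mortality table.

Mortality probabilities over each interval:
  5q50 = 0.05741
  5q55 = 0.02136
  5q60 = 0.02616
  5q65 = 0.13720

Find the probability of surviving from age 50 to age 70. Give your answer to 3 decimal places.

20p50 = (1 − 0.05741) × (1 − 0.02136) × (1 − 0.02616) × (1 − 0.13720).
= 0.94259 × 0.97864 × 0.97384 × 0.86280 = 0.775075.

0.775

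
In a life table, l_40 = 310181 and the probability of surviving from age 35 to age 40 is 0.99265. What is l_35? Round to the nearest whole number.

312478

l_35 = l_40 / p = 310181 / 0.99265 = 312478.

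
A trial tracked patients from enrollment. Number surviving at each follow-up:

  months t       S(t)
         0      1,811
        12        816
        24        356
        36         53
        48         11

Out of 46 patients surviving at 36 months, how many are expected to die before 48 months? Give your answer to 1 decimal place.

36.5

The relevant probability is 1 − 11/53 = 0.792453.
Expected number = 46 × 0.792453 = 36.5.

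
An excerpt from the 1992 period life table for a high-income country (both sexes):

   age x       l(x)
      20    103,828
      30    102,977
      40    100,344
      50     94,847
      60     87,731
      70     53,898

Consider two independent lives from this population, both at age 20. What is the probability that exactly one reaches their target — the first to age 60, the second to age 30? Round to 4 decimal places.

p₁ = l(60)/l(20) = 87,731/103,828 = 0.844965; p₂ = l(30)/l(20) = 102,977/103,828 = 0.991804.
P(exactly one) = p₁(1−p₂) + (1−p₁)p₂ = 0.006925 + 0.153764 = 0.160690.

0.1607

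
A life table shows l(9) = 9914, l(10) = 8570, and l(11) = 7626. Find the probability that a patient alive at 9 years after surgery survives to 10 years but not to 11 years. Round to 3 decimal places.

This is the probability of reaching 10 but not 11, conditional on being alive at 9: (l(10) − l(11)) / l(9).
= (8570 − 7626) / 9914 = 944 / 9914 = 0.095219.

0.095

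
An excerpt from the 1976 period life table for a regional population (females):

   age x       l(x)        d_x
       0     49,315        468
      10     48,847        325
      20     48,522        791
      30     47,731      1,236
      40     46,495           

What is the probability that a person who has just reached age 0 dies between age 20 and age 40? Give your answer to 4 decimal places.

0.0411

This is the probability of reaching 20 but not 40, conditional on being alive at 0: (l(20) − l(40)) / l(0).
= (48,522 − 46,495) / 49,315 = 2,027 / 49,315 = 0.041103.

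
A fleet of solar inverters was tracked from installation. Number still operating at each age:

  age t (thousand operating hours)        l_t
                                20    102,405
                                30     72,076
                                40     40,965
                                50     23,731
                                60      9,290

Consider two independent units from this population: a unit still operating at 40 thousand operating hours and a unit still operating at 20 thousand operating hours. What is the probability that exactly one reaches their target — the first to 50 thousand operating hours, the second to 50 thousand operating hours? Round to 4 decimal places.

p₁ = l_50/l_40 = 23,731/40,965 = 0.579299; p₂ = l_50/l_20 = 23,731/102,405 = 0.231737.
P(exactly one) = p₁(1−p₂) + (1−p₁)p₂ = 0.445054 + 0.097492 = 0.542546.

0.5425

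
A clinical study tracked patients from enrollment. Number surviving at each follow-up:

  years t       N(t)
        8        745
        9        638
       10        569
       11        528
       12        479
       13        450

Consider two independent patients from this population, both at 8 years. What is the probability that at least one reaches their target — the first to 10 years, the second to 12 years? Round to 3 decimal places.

0.916

p₁ = N(10)/N(8) = 569/745 = 0.763758; p₂ = N(12)/N(8) = 479/745 = 0.642953.
P(at least one) = 1 − (1−p₁)(1−p₂) = 1 − 0.236242 × 0.357047 = 0.915651.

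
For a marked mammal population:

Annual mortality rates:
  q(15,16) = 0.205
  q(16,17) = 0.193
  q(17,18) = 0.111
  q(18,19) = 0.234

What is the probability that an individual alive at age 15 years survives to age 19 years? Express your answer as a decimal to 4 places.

The overall survival probability is (1 − 0.205) × (1 − 0.193) × (1 − 0.111) × (1 − 0.234).
= 0.795 × 0.807 × 0.889 × 0.766 = 0.436889.

0.4369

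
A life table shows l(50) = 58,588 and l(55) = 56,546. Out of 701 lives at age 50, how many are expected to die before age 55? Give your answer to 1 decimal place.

24.4

The relevant probability is 1 − 56,546/58,588 = 0.034854.
Expected number = 701 × 0.034854 = 24.4.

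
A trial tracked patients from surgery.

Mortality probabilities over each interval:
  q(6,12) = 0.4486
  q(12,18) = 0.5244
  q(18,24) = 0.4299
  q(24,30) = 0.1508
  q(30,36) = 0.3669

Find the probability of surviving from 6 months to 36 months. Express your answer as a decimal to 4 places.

0.0804

Survival from 6 to 36 is the product of surviving each interval: (1 − 0.4486) × (1 − 0.5244) × (1 − 0.4299) × (1 − 0.1508) × (1 − 0.3669).
= 0.5514 × 0.4756 × 0.5701 × 0.8492 × 0.6331 = 0.080379.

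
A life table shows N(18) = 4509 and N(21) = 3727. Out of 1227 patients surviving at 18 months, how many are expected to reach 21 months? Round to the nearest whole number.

1014

The relevant probability is 3727/4509 = 0.826569.
Expected number = 1227 × 0.826569 = 1014.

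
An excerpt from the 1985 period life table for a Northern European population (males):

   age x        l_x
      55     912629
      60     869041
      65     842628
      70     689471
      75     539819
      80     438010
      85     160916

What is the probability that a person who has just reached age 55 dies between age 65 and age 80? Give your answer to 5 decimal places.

We want 10|15q55 = (l_65 − l_80)/l_55.
This is the probability of reaching 65 but not 80, conditional on being alive at 55: (l_65 − l_80) / l_55.
= (842628 − 438010) / 912629 = 404618 / 912629 = 0.443354.

0.44335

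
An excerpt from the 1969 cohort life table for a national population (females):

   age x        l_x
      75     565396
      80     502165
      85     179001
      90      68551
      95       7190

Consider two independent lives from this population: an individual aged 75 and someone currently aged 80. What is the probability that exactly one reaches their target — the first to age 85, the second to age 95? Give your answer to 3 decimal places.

p₁ = l_85/l_75 = 179001/565396 = 0.316594; p₂ = l_95/l_80 = 7190/502165 = 0.014318.
P(exactly one) = p₁(1−p₂) + (1−p₁)p₂ = 0.312061 + 0.009785 = 0.321846.

0.322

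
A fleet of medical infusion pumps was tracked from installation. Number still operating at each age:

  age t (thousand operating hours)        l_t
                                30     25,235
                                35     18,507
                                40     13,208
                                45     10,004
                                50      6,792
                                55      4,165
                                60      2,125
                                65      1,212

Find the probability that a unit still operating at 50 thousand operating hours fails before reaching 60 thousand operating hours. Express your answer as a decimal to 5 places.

P(fail before 60 | operational at 50) = 1 − l_60/l_50 = 1 − 2,125/6,792 = (4,667)/6,792 = 0.687132.

0.68713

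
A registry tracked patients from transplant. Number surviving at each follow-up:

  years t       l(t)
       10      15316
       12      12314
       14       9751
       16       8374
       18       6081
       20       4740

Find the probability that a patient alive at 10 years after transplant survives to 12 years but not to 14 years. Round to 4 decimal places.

This is the probability of reaching 12 but not 14, conditional on being alive at 10: (l(12) − l(14)) / l(10).
= (12314 − 9751) / 15316 = 2563 / 15316 = 0.167341.

0.1673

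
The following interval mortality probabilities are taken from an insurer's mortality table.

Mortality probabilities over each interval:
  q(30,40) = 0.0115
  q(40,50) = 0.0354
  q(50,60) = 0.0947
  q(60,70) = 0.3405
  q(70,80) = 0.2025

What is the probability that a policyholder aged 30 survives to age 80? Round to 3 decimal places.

0.454

Survival from 30 to 80 is the product of surviving each interval: (1 − 0.0115) × (1 − 0.0354) × (1 − 0.0947) × (1 − 0.3405) × (1 − 0.2025).
= 0.9885 × 0.9646 × 0.9053 × 0.6595 × 0.7975 = 0.454006.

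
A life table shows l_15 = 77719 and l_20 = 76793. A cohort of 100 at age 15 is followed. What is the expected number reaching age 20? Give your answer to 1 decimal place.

98.8

The relevant probability is 76793/77719 = 0.988085.
Expected number = 100 × 0.988085 = 98.8.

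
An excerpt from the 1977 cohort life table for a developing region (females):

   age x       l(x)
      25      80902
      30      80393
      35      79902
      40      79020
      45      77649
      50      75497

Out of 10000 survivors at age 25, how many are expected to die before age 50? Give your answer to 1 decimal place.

668.1

The relevant probability is 1 − 75497/80902 = 0.066809.
Expected number = 10000 × 0.066809 = 668.1.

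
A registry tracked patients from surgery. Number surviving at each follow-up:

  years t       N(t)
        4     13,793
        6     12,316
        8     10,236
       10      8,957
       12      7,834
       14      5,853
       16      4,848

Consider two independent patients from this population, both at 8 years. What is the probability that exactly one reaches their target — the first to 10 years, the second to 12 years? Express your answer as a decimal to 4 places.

0.3010

p₁ = N(10)/N(8) = 8,957/10,236 = 0.875049; p₂ = N(12)/N(8) = 7,834/10,236 = 0.765338.
P(exactly one) = p₁(1−p₂) + (1−p₁)p₂ = 0.205341 + 0.095630 = 0.300970.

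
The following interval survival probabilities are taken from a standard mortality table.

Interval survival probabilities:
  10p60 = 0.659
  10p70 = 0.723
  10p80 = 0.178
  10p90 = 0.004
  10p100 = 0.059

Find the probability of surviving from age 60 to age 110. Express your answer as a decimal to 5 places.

0.00002

50p60 = 0.659 × 0.723 × 0.178 × 0.004 × 0.059.
= 0.000020.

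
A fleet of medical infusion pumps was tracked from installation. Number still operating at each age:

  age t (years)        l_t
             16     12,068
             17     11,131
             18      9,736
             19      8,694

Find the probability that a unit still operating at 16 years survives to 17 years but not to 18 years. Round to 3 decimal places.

0.116

This is the probability of reaching 17 but not 18, conditional on being operational at 16: (l_17 − l_18) / l_16.
= (11,131 − 9,736) / 12,068 = 1,395 / 12,068 = 0.115595.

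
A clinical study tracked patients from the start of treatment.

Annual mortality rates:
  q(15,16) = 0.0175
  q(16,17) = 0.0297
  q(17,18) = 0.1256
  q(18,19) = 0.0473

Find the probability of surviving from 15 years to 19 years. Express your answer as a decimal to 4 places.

Survival from 15 to 19 is the product of surviving each interval: (1 − 0.0175) × (1 − 0.0297) × (1 − 0.1256) × (1 − 0.0473).
= 0.9825 × 0.9703 × 0.8744 × 0.9527 = 0.794154.

0.7942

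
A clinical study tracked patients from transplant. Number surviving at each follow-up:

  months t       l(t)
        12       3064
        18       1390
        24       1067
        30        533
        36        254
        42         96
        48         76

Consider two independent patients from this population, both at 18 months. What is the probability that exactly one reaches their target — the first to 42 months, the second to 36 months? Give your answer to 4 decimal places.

0.2266

p₁ = l(42)/l(18) = 96/1390 = 0.069065; p₂ = l(36)/l(18) = 254/1390 = 0.182734.
P(exactly one) = p₁(1−p₂) + (1−p₁)p₂ = 0.056444 + 0.170113 = 0.226558.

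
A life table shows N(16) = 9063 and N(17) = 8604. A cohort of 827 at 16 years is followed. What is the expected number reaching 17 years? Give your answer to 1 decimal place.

The relevant probability is 8604/9063 = 0.949355.
Expected number = 827 × 0.949355 = 785.1.

785.1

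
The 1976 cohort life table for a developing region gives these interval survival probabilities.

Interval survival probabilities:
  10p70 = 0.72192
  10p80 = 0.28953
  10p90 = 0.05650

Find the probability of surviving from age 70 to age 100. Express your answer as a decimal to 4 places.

0.0118

Chaining the interval survival probabilities: 0.72192 × 0.28953 × 0.05650.
= 0.011809.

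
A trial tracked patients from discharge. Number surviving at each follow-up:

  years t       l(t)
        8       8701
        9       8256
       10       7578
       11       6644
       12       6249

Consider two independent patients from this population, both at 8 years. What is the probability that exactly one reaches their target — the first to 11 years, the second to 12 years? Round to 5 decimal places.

p₁ = l(11)/l(8) = 6644/8701 = 0.763590; p₂ = l(12)/l(8) = 6249/8701 = 0.718193.
P(exactly one) = p₁(1−p₂) + (1−p₁)p₂ = 0.215185 + 0.169788 = 0.384973.

0.38497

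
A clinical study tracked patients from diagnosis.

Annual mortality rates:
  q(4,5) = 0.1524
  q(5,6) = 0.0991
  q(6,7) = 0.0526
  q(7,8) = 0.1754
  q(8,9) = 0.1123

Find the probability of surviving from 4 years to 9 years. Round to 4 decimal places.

0.5296

Survival from 4 to 9 is the product of surviving each interval: (1 − 0.1524) × (1 − 0.0991) × (1 − 0.0526) × (1 − 0.1754) × (1 − 0.1123).
= 0.8476 × 0.9009 × 0.9474 × 0.8246 × 0.8877 = 0.529554.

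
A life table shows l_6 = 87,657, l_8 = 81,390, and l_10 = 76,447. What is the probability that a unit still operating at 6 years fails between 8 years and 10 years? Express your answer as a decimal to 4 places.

This is the probability of reaching 8 but not 10, conditional on being operational at 6: (l_8 − l_10) / l_6.
= (81,390 − 76,447) / 87,657 = 4,943 / 87,657 = 0.056390.

0.0564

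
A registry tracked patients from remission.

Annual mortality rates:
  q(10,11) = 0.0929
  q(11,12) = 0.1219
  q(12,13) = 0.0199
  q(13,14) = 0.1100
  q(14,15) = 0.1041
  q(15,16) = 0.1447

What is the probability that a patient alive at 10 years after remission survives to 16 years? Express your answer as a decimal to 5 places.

Survival from 10 to 16 is the product of surviving each interval: (1 − 0.0929) × (1 − 0.1219) × (1 − 0.0199) × (1 − 0.1100) × (1 − 0.1041) × (1 − 0.1447).
= 0.9071 × 0.8781 × 0.9801 × 0.8900 × 0.8959 × 0.8553 = 0.532399.

0.53240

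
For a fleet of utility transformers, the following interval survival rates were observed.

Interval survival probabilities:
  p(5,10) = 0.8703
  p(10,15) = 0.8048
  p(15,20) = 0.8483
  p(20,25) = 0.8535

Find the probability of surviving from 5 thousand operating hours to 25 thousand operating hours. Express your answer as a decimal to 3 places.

Chaining the interval survival probabilities: 0.8703 × 0.8048 × 0.8483 × 0.8535.
= 0.507119.

0.507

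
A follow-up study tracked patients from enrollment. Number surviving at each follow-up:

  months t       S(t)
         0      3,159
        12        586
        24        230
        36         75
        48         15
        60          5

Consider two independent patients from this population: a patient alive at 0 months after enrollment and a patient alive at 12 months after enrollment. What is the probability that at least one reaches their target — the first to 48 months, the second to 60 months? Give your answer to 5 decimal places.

0.01324

p₁ = S(48)/S(0) = 15/3,159 = 0.004748; p₂ = S(60)/S(12) = 5/586 = 0.008532.
P(at least one) = 1 − (1−p₁)(1−p₂) = 1 − 0.995252 × 0.991468 = 0.013239.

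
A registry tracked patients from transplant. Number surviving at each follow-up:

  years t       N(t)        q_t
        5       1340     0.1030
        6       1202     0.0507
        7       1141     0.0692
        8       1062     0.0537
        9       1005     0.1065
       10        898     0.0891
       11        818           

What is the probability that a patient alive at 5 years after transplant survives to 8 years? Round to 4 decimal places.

The conditional survival probability is N(8)/N(5) = 1062/1340 = 0.792537.

0.7925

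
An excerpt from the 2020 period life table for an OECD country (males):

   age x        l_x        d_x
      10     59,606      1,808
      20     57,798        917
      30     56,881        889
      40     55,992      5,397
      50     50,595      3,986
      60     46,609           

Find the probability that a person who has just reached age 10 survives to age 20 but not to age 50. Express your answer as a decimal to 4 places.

0.1208

We want 10|30q10 = (l_20 − l_50)/l_10.
This is the probability of reaching 20 but not 50, conditional on being alive at 10: (l_20 − l_50) / l_10.
= (57,798 − 50,595) / 59,606 = 7,203 / 59,606 = 0.120844.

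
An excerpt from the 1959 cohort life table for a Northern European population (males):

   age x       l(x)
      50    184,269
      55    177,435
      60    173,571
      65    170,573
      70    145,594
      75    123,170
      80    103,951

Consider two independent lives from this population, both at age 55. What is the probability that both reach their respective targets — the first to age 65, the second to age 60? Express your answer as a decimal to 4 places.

p₁ = l(65)/l(55) = 170,573/177,435 = 0.961327; p₂ = l(60)/l(55) = 173,571/177,435 = 0.978223.
P(both) = p₁ × p₂ = 0.961327 × 0.978223 = 0.940392.

0.9404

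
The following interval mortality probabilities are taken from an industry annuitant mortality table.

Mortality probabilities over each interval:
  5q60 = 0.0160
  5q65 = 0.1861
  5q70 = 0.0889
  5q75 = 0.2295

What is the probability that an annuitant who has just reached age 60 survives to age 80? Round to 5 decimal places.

Chaining the interval survival probabilities: (1 − 0.0160) × (1 − 0.1861) × (1 − 0.0889) × (1 − 0.2295).
= 0.9840 × 0.8139 × 0.9111 × 0.7705 = 0.562218.

0.56222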